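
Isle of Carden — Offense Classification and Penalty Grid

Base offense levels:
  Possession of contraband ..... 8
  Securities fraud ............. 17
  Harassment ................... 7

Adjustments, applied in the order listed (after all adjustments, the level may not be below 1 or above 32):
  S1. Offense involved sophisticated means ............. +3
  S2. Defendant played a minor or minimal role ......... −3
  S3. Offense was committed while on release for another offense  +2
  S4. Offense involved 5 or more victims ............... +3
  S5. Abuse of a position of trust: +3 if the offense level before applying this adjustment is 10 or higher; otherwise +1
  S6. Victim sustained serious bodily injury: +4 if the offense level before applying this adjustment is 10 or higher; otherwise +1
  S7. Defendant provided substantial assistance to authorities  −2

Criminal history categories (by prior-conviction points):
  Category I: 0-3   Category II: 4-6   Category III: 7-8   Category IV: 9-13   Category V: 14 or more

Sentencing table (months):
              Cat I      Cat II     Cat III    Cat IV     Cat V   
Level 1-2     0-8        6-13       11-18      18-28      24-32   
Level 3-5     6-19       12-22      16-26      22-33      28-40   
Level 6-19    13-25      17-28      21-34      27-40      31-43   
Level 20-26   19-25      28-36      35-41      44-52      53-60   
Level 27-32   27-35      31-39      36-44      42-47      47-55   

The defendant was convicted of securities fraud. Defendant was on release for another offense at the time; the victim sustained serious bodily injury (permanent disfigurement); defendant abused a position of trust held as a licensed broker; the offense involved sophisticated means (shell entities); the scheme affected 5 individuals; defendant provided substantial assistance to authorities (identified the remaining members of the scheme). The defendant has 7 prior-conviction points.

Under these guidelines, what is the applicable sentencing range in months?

36-44 months

Base offense level for securities fraud: 17.
S1 applies: 17 + 3 = 20.
S2 does not apply.
S3 applies: 20 + 2 = 22.
S4 applies: 22 + 3 = 25.
S5 applies (level before this adjustment is 25 ≥ 10, so +3): 25 + 3 = 28.
S6 applies (level before this adjustment is 28 ≥ 10, so +4): 28 + 4 = 32.
S7 applies: 32 − 2 = 30.
Final offense level: 30.
Criminal history: 7 prior points → Category III (7-8).
Level 30 falls in the 27-32 band.
Grid: Level 27-32 × Category III = 36-44 months.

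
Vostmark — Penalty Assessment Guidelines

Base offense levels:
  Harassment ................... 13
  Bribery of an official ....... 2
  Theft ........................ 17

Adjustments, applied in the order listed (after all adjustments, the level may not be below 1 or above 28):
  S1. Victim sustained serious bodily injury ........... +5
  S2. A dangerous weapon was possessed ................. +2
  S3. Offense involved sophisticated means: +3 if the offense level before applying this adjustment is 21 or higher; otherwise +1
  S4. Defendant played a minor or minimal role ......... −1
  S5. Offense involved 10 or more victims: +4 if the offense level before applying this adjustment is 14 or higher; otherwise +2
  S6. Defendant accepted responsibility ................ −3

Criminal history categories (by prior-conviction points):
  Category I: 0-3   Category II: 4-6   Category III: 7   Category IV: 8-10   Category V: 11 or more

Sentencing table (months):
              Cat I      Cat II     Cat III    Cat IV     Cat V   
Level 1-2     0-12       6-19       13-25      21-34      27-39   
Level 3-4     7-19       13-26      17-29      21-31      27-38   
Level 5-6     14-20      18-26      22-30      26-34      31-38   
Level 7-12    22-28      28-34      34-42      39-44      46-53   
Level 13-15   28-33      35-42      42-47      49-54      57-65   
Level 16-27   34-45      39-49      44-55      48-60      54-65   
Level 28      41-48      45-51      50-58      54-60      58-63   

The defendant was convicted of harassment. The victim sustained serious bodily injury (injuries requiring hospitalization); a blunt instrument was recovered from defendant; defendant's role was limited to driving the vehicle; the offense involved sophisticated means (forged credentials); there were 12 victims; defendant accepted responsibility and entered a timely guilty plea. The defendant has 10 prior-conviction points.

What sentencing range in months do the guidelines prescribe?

Base offense level for harassment: 13.
S1 applies: 13 + 5 = 18.
S2 applies: 18 + 2 = 20.
S3 applies (level before this adjustment is 20 < 21, so +1): 20 + 1 = 21.
S4 applies: 21 − 1 = 20.
S5 applies (level before this adjustment is 20 ≥ 14, so +4): 20 + 4 = 24.
S6 applies: 24 − 3 = 21.
Final offense level: 21.
Criminal history: 10 prior points → Category IV (8-10).
Level 21 falls in the 16-27 band.
Grid: Level 16-27 × Category IV = 48-60 months.

48-60 months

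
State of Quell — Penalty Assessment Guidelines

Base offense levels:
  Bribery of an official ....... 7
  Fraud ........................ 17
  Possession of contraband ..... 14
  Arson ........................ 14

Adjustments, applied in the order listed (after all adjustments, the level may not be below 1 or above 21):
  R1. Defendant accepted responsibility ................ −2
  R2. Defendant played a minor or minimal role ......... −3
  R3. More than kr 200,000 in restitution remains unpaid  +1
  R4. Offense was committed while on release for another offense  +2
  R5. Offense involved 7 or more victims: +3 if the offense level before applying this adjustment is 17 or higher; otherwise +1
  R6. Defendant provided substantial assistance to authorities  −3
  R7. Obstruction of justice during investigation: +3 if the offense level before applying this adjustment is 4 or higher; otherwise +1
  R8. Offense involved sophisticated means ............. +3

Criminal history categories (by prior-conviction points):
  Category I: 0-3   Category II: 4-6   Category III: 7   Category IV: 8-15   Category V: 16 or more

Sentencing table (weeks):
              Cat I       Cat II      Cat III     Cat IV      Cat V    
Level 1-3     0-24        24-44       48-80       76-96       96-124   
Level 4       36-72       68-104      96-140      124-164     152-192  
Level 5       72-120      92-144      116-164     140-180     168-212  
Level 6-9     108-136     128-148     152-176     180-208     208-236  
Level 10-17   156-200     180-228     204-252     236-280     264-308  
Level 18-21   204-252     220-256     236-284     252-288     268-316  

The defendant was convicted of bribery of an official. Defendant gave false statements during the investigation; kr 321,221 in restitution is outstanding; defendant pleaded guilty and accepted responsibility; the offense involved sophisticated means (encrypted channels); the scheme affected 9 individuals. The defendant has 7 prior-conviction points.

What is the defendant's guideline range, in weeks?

Base offense level for bribery of an official: 7.
R1 applies: 7 − 2 = 5.
R2 does not apply.
R3 applies: 5 + 1 = 6.
R4 does not apply.
R5 applies (level before this adjustment is 6 < 17, so +1): 6 + 1 = 7.
R6 does not apply.
R7 applies (level before this adjustment is 7 ≥ 4, so +3): 7 + 3 = 10.
R8 applies: 10 + 3 = 13.
Final offense level: 13.
Criminal history: 7 prior points → Category III (7).
Level 13 falls in the 10-17 band.
Grid: Level 10-17 × Category III = 204-252 weeks.

204-252 weeks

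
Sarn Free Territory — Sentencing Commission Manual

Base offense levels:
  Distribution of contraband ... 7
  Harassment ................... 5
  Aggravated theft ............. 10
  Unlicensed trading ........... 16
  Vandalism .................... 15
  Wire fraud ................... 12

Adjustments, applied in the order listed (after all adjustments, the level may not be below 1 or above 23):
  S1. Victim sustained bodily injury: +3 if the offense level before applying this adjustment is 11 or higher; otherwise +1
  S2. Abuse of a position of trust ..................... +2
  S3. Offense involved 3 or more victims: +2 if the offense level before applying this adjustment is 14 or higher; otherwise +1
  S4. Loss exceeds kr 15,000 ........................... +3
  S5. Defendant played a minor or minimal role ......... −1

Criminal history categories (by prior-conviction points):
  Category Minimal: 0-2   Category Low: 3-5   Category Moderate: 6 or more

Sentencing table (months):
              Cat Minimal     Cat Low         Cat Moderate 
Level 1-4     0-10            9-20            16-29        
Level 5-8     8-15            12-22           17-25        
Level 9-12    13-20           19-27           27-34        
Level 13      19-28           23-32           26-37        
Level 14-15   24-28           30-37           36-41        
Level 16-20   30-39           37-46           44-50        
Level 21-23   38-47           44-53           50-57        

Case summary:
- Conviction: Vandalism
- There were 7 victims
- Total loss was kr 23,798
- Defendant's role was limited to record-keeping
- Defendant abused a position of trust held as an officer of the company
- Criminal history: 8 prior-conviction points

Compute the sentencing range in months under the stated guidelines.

Base offense level for vandalism: 15.
S1 does not apply.
S2 applies: 15 + 2 = 17.
S3 applies (level before this adjustment is 17 ≥ 14, so +2): 17 + 2 = 19.
S4 applies: 19 + 3 = 22.
S5 applies: 22 − 1 = 21.
Final offense level: 21.
Criminal history: 8 prior points → Category Moderate (6+).
Level 21 falls in the 21-23 band.
Grid: Level 21-23 × Category Moderate = 50-57 months.

50-57 months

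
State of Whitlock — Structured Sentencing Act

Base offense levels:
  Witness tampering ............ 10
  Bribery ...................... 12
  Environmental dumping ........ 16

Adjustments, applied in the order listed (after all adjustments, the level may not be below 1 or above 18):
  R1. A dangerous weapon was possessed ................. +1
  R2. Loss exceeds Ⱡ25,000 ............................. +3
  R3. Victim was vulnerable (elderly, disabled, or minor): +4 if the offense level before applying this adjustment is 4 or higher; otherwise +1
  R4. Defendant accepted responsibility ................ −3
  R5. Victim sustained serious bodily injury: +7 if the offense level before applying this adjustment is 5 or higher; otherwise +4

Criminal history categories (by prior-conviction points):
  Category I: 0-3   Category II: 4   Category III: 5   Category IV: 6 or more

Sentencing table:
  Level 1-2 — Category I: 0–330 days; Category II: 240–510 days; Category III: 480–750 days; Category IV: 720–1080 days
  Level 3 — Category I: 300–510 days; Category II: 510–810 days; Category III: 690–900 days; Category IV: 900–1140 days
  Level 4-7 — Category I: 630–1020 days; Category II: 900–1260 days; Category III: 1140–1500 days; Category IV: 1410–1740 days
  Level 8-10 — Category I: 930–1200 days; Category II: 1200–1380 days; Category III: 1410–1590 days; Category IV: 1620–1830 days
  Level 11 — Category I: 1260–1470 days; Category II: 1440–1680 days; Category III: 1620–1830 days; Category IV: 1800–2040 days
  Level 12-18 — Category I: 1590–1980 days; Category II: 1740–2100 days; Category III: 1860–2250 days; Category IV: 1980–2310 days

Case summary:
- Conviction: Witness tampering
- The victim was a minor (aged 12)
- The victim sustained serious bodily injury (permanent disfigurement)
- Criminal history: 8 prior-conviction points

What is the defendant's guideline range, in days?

1980-2310 days

Base offense level for witness tampering: 10.
R2 does not apply.
R3 applies (level before this adjustment is 10 ≥ 4, so +4): 10 + 4 = 14.
R4 does not apply.
R5 applies (level before this adjustment is 14 ≥ 5, so +7): 14 + 7 = 21.
Level 21 exceeds the maximum of 18; capped at 18.
Final offense level: 18.
Criminal history: 8 prior points → Category IV (6+).
Level 18 falls in the 12-18 band.
Grid: Level 12-18 × Category IV = 1980-2310 days.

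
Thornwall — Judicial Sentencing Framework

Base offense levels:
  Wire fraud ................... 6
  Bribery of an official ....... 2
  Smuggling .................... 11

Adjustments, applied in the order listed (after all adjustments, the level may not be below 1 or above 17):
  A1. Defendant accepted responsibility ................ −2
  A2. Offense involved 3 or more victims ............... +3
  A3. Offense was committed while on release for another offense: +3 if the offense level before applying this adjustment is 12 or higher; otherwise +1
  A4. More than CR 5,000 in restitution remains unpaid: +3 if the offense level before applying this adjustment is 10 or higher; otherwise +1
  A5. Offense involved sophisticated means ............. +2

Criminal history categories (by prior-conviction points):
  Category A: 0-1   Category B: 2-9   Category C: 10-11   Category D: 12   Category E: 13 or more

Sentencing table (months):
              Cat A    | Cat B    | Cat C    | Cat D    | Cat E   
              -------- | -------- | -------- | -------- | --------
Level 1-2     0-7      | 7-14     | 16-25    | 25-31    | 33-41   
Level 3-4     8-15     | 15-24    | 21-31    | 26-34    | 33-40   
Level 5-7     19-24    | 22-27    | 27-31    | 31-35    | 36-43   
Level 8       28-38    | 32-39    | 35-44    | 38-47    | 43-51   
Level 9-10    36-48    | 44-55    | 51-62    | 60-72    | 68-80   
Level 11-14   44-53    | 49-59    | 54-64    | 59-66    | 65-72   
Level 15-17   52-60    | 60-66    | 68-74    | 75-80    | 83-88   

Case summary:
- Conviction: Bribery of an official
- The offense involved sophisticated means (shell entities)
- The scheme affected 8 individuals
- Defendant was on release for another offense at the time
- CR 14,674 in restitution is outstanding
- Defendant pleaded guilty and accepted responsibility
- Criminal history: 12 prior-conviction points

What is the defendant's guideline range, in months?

Base offense level for bribery of an official: 2.
A1 applies: 2 − 2 = 0.
A2 applies: 0 + 3 = 3.
A3 applies (level before this adjustment is 3 < 12, so +1): 3 + 1 = 4.
A4 applies (level before this adjustment is 4 < 10, so +1): 4 + 1 = 5.
A5 applies: 5 + 2 = 7.
Final offense level: 7.
Criminal history: 12 prior points → Category D (12).
Level 7 falls in the 5-7 band.
Grid: Level 5-7 × Category D = 31-35 months.

31-35 months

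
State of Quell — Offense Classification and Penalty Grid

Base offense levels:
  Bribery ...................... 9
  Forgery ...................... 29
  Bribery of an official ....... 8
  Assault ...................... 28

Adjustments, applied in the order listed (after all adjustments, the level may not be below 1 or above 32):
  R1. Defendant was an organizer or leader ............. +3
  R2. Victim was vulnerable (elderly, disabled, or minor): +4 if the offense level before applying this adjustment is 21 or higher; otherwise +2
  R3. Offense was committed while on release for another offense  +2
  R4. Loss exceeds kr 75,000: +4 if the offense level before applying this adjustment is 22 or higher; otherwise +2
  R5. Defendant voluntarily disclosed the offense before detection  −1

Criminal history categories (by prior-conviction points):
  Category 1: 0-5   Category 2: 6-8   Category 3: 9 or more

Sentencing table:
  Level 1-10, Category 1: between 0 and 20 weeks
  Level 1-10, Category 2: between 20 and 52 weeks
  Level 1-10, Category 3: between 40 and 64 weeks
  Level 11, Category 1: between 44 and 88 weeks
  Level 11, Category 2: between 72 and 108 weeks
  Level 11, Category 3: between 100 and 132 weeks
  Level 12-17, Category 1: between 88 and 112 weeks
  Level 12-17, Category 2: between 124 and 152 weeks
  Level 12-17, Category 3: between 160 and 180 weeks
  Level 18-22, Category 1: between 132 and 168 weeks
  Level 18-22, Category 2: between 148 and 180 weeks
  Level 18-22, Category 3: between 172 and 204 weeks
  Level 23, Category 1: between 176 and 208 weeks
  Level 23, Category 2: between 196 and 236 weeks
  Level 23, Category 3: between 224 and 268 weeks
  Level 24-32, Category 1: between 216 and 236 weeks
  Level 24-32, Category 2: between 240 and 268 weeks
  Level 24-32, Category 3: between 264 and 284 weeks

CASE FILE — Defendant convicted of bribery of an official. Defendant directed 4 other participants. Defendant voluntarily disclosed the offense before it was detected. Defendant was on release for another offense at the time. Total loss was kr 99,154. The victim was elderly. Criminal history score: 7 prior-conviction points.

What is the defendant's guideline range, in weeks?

Base offense level for bribery of an official: 8.
R1 applies: 8 + 3 = 11.
R2 applies (level before this adjustment is 11 < 21, so +2): 11 + 2 = 13.
R3 applies: 13 + 2 = 15.
R4 applies (level before this adjustment is 15 < 22, so +2): 15 + 2 = 17.
R5 applies: 17 − 1 = 16.
Final offense level: 16.
Criminal history: 7 prior points → Category 2 (6-8).
Level 16 falls in the 12-17 band.
Grid: Level 12-17 × Category 2 = 124-152 weeks.

124-152 weeks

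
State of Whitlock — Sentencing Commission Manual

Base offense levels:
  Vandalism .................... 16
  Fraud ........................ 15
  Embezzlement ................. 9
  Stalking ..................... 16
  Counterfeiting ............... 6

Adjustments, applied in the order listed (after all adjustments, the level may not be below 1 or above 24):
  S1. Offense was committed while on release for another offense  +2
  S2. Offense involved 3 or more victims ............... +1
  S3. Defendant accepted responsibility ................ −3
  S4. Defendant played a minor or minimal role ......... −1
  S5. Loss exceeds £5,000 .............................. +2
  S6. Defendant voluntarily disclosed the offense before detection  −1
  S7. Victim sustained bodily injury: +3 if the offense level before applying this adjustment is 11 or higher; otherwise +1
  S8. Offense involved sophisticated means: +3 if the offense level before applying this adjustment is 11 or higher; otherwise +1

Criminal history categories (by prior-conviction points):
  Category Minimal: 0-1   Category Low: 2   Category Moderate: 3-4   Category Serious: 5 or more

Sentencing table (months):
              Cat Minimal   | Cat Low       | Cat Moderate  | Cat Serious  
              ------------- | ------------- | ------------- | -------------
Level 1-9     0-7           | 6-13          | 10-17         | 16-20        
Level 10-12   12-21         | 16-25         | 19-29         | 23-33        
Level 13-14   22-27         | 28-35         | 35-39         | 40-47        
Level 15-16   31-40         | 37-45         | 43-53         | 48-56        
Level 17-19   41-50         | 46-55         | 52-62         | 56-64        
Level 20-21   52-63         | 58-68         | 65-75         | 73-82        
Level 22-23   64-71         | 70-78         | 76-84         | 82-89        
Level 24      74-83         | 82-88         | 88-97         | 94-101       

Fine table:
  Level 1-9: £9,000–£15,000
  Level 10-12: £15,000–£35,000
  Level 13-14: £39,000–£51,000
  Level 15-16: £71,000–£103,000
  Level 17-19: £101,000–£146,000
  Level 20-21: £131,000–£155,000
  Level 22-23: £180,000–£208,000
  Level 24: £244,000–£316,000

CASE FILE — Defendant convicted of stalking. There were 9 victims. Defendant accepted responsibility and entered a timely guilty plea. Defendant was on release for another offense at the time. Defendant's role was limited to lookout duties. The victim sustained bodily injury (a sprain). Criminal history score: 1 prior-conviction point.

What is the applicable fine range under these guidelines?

£101,000–£146,000

Base offense level for stalking: 16.
S1 applies: 16 + 2 = 18.
S2 applies: 18 + 1 = 19.
S3 applies: 19 − 3 = 16.
S4 applies: 16 − 1 = 15.
S5 does not apply.
S7 applies (level before this adjustment is 15 ≥ 11, so +3): 15 + 3 = 18.
Final offense level: 18.
Level 18 falls in the 17-19 band.
Fine table: Level 17-19 → £101,000–£146,000.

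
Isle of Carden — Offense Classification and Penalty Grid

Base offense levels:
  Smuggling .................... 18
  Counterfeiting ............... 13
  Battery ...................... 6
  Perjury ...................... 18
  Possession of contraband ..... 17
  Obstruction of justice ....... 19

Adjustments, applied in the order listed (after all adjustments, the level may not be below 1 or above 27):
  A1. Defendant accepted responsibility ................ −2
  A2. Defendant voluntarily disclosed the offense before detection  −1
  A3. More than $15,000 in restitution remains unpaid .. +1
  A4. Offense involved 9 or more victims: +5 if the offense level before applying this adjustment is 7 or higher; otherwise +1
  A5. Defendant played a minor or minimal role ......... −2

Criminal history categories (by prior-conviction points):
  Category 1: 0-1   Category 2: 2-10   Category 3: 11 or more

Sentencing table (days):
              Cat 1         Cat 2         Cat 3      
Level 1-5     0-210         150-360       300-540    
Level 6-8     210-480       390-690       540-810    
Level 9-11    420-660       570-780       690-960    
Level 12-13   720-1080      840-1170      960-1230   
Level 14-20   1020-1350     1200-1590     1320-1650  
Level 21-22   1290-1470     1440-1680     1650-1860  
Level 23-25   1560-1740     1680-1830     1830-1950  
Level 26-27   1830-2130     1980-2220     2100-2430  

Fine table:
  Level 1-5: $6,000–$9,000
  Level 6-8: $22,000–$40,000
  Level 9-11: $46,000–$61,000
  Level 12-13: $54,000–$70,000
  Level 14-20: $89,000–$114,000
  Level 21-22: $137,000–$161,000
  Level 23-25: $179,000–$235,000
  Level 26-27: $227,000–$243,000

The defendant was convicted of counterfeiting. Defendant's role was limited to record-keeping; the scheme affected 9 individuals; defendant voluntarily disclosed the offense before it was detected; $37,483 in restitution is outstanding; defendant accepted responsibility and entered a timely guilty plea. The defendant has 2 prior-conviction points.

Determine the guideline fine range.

$89,000–$114,000

Base offense level for counterfeiting: 13.
A1 applies: 13 − 2 = 11.
A2 applies: 11 − 1 = 10.
A3 applies: 10 + 1 = 11.
A4 applies (level before this adjustment is 11 ≥ 7, so +5): 11 + 5 = 16.
A5 applies: 16 − 2 = 14.
Final offense level: 14.
Level 14 falls in the 14-20 band.
Fine table: Level 14-20 → $89,000–$114,000.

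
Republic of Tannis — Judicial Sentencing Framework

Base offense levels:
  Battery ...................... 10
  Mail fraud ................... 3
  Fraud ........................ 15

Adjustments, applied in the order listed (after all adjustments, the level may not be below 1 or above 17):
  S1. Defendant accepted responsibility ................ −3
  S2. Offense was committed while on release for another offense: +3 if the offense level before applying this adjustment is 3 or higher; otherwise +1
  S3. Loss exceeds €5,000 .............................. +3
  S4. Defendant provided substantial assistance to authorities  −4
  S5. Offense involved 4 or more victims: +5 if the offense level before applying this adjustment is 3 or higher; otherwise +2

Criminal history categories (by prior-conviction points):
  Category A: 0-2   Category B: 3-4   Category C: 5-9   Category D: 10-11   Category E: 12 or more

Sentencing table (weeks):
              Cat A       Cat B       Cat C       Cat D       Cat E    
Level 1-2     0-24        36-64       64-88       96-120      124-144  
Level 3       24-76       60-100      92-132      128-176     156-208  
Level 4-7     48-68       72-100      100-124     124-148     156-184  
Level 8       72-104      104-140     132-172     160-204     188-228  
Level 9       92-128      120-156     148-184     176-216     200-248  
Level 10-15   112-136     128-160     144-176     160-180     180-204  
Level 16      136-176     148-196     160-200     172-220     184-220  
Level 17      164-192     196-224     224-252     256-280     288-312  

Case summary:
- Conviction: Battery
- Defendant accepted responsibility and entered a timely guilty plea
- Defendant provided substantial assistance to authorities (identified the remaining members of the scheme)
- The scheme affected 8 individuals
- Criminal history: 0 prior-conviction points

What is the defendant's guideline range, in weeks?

Base offense level for battery: 10.
S1 applies: 10 − 3 = 7.
S4 applies: 7 − 4 = 3.
S5 applies (level before this adjustment is 3 ≥ 3, so +5): 3 + 5 = 8.
Final offense level: 8.
Criminal history: 0 prior points → Category A (0-2).
Level 8 falls in the 8 band.
Grid: Level 8 × Category A = 72-104 weeks.

72-104 weeks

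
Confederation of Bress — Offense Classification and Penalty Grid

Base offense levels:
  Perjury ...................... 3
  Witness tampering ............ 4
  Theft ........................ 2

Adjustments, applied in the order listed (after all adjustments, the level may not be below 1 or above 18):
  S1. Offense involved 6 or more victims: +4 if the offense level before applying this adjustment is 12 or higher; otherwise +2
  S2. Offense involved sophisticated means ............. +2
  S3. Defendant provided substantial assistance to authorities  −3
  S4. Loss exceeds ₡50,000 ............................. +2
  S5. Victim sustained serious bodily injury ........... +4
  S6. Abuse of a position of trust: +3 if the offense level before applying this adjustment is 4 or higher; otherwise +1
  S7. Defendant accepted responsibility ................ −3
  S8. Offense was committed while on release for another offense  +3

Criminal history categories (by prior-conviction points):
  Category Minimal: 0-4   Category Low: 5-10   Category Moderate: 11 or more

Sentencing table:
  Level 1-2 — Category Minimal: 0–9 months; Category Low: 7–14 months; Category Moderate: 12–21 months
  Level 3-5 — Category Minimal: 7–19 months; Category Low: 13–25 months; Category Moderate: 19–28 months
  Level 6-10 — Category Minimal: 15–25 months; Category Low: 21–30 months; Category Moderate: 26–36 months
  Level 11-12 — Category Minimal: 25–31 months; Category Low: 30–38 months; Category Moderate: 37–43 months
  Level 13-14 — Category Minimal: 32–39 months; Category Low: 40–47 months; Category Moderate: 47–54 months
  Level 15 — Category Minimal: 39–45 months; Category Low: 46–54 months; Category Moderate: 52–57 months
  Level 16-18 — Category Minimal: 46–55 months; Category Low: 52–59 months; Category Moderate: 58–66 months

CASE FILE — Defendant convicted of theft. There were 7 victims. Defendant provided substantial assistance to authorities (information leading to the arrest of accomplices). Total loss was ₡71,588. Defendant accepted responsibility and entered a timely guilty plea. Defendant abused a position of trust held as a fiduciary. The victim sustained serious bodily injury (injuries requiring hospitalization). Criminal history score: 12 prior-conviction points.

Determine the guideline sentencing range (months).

26-36 months

Base offense level for theft: 2.
S1 applies (level before this adjustment is 2 < 12, so +2): 2 + 2 = 4.
S3 applies: 4 − 3 = 1.
S4 applies: 1 + 2 = 3.
S5 applies: 3 + 4 = 7.
S6 applies (level before this adjustment is 7 ≥ 4, so +3): 7 + 3 = 10.
S7 applies: 10 − 3 = 7.
Final offense level: 7.
Criminal history: 12 prior points → Category Moderate (11+).
Level 7 falls in the 6-10 band.
Grid: Level 6-10 × Category Moderate = 26-36 months.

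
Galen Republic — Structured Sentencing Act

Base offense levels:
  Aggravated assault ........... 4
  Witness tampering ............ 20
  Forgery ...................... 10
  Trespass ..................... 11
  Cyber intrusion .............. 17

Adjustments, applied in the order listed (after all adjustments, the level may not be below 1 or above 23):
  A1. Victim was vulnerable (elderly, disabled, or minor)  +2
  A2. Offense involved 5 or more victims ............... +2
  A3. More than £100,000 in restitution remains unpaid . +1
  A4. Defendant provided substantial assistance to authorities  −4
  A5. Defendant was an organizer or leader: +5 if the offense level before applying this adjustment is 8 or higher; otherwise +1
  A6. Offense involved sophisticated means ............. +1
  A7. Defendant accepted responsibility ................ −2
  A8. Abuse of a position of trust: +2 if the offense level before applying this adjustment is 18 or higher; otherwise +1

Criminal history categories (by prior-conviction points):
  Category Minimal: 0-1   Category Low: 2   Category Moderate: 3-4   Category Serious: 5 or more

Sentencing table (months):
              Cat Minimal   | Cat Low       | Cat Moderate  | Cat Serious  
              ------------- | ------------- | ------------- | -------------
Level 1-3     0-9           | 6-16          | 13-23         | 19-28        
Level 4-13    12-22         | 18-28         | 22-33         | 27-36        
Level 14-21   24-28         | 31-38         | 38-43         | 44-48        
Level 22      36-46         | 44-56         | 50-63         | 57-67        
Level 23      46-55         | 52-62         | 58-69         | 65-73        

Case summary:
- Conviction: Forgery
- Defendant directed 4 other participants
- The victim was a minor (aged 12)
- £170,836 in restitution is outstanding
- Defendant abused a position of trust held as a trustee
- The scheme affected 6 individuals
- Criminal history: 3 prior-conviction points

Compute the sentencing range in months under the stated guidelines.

Base offense level for forgery: 10.
A1 applies: 10 + 2 = 12.
A2 applies: 12 + 2 = 14.
A3 applies: 14 + 1 = 15.
A4 does not apply.
A5 applies (level before this adjustment is 15 ≥ 8, so +5): 15 + 5 = 20.
A8 applies (level before this adjustment is 20 ≥ 18, so +2): 20 + 2 = 22.
Final offense level: 22.
Criminal history: 3 prior points → Category Moderate (3-4).
Level 22 falls in the 22 band.
Grid: Level 22 × Category Moderate = 50-63 months.

50-63 months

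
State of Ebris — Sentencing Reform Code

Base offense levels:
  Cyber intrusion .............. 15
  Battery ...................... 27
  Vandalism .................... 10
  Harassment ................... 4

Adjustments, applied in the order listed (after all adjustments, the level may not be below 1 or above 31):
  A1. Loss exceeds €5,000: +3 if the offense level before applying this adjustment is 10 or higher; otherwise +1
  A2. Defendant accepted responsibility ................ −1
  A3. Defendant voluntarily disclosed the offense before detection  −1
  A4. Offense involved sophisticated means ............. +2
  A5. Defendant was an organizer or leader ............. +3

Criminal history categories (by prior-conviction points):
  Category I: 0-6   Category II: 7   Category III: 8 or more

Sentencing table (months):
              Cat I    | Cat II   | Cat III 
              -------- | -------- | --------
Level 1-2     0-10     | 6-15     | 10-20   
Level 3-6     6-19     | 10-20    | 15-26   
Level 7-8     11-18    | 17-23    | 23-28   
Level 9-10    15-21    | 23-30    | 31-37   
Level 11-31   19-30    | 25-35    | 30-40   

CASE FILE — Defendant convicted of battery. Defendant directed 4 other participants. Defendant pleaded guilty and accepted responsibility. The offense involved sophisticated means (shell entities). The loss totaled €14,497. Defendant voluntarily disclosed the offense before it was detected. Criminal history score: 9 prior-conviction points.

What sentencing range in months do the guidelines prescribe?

Base offense level for battery: 27.
A1 applies (level before this adjustment is 27 ≥ 10, so +3): 27 + 3 = 30.
A2 applies: 30 − 1 = 29.
A3 applies: 29 − 1 = 28.
A4 applies: 28 + 2 = 30.
A5 applies: 30 + 3 = 33.
Level 33 exceeds the maximum of 31; capped at 31.
Final offense level: 31.
Criminal history: 9 prior points → Category III (8+).
Level 31 falls in the 11-31 band.
Grid: Level 11-31 × Category III = 30-40 months.

30-40 months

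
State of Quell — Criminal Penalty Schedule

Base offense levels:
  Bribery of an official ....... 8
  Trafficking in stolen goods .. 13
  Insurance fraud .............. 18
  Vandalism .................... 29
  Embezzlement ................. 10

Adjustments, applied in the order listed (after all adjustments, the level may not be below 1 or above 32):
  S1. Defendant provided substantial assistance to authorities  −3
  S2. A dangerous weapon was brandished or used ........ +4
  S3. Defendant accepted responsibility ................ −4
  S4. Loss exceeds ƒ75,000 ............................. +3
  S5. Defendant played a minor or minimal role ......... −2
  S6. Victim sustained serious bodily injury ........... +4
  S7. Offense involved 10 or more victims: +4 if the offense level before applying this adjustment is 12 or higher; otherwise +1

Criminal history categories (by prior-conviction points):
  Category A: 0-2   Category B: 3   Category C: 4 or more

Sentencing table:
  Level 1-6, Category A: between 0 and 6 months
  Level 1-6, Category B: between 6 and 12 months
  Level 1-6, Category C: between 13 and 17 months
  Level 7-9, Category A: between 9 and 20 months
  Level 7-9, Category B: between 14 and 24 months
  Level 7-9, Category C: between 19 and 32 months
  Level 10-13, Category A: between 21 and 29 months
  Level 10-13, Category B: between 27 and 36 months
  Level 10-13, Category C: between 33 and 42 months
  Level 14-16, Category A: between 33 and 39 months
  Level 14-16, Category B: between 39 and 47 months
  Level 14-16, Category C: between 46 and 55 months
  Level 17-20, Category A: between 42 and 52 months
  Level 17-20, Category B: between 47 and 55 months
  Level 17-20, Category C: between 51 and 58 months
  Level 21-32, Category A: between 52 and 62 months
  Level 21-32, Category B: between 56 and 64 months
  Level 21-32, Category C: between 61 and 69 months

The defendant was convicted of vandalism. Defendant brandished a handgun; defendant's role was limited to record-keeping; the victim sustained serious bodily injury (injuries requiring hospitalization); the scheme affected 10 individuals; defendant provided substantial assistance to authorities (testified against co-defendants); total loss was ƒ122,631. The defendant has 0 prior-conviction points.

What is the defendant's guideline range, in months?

52-62 months

Base offense level for vandalism: 29.
S1 applies: 29 − 3 = 26.
S2 applies: 26 + 4 = 30.
S4 applies: 30 + 3 = 33.
S5 applies: 33 − 2 = 31.
S6 applies: 31 + 4 = 35.
S7 applies (level before this adjustment is 35 ≥ 12, so +4): 35 + 4 = 39.
Level 39 exceeds the maximum of 32; capped at 32.
Final offense level: 32.
Criminal history: 0 prior points → Category A (0-2).
Level 32 falls in the 21-32 band.
Grid: Level 21-32 × Category A = 52-62 months.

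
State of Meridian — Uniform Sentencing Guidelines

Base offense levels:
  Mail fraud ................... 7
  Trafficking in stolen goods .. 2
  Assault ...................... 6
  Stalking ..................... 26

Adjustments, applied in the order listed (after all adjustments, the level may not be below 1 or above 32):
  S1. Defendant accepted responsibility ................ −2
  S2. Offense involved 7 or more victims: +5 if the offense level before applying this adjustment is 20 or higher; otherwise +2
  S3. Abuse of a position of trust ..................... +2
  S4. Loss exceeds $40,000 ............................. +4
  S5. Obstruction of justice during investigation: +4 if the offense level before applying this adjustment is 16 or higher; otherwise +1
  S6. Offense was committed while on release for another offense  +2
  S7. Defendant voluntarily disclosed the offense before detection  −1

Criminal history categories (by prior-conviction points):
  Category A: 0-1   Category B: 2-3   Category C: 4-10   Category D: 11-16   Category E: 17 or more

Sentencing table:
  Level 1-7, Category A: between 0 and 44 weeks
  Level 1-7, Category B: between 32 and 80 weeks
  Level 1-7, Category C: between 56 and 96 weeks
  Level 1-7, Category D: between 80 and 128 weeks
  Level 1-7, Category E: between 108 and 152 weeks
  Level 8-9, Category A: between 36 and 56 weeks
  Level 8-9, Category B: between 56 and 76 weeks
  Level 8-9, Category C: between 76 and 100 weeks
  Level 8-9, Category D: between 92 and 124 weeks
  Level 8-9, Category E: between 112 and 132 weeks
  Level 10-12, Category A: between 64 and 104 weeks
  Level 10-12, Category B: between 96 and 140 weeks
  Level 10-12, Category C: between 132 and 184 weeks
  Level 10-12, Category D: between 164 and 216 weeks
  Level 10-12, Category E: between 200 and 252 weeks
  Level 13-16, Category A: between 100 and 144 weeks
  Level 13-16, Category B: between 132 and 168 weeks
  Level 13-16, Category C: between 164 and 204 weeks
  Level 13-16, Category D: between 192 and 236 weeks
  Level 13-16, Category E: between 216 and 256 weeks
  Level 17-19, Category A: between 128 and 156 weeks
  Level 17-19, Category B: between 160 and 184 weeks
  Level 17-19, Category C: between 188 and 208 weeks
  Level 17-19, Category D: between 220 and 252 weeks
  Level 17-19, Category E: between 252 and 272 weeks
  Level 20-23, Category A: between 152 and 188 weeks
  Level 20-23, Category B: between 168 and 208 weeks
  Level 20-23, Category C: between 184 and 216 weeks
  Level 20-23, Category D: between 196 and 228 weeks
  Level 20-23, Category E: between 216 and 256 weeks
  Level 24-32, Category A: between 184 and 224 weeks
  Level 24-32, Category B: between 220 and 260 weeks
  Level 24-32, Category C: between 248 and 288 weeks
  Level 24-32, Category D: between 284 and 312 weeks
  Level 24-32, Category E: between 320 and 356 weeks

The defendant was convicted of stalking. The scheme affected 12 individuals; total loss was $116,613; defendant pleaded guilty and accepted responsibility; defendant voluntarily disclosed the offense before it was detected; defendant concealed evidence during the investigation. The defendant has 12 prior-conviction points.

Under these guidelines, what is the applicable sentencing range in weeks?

284-312 weeks

Base offense level for stalking: 26.
S1 applies: 26 − 2 = 24.
S2 applies (level before this adjustment is 24 ≥ 20, so +5): 24 + 5 = 29.
S4 applies: 29 + 4 = 33.
S5 applies (level before this adjustment is 33 ≥ 16, so +4): 33 + 4 = 37.
S6 does not apply.
S7 applies: 37 − 1 = 36.
Level 36 exceeds the maximum of 32; capped at 32.
Final offense level: 32.
Criminal history: 12 prior points → Category D (11-16).
Level 32 falls in the 24-32 band.
Grid: Level 24-32 × Category D = 284-312 weeks.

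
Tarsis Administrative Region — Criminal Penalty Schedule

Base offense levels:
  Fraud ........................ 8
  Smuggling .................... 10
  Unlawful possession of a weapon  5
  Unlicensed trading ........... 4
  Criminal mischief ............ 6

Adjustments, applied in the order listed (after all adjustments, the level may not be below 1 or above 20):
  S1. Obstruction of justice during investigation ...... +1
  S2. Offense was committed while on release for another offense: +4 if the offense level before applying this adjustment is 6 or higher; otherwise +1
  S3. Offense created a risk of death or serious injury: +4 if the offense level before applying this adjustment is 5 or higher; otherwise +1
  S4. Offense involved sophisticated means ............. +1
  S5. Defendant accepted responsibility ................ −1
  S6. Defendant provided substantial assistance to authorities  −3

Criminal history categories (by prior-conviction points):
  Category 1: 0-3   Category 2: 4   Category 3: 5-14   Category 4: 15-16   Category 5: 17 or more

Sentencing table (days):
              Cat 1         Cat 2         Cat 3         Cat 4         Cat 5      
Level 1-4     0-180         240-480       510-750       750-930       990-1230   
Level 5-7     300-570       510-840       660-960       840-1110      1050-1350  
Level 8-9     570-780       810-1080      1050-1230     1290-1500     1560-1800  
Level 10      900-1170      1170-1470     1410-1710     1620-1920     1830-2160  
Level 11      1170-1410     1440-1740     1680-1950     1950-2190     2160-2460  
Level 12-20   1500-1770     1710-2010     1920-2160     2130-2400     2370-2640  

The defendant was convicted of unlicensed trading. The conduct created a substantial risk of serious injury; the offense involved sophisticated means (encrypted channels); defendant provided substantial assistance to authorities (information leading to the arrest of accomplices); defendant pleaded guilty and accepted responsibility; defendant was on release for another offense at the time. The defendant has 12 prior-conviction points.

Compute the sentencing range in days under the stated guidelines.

660-960 days

Base offense level for unlicensed trading: 4.
S1 does not apply.
S2 applies (level before this adjustment is 4 < 6, so +1): 4 + 1 = 5.
S3 applies (level before this adjustment is 5 ≥ 5, so +4): 5 + 4 = 9.
S4 applies: 9 + 1 = 10.
S5 applies: 10 − 1 = 9.
S6 applies: 9 − 3 = 6.
Final offense level: 6.
Criminal history: 12 prior points → Category 3 (5-14).
Level 6 falls in the 5-7 band.
Grid: Level 5-7 × Category 3 = 660-960 days.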